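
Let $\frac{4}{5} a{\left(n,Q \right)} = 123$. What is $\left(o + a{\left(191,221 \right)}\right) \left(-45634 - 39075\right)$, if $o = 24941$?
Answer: $- \frac{8503004711}{4} \approx -2.1258 \cdot 10^{9}$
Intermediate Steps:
$a{\left(n,Q \right)} = \frac{615}{4}$ ($a{\left(n,Q \right)} = \frac{5}{4} \cdot 123 = \frac{615}{4}$)
$\left(o + a{\left(191,221 \right)}\right) \left(-45634 - 39075\right) = \left(24941 + \frac{615}{4}\right) \left(-45634 - 39075\right) = \frac{100379}{4} \left(-84709\right) = - \frac{8503004711}{4}$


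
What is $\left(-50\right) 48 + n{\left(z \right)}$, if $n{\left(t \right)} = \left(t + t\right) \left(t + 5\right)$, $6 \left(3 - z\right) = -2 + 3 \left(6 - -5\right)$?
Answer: $- \frac{43421}{18} \approx -2412.3$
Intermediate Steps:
$z = - \frac{13}{6}$ ($z = 3 - \frac{-2 + 3 \left(6 - -5\right)}{6} = 3 - \frac{-2 + 3 \left(6 + 5\right)}{6} = 3 - \frac{-2 + 3 \cdot 11}{6} = 3 - \frac{-2 + 33}{6} = 3 - \frac{31}{6} = - \frac{13}{6} \approx -2.1667$)
$n{\left(t \right)} = 2 t \left(5 + t\right)$
$\left(-50\right) 48 + n{\left(z \right)} = \left(-50\right) 48 + 2 \left(- \frac{13}{6}\right) \left(5 - \frac{13}{6}\right) = -2400 + 2 \left(- \frac{13}{6}\right) \frac{17}{6} = -2400 - \frac{221}{18} = - \frac{43421}{18}$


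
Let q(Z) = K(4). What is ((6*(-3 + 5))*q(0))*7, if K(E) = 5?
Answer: 420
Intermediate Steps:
q(Z) = 5
((6*(-3 + 5))*q(0))*7 = ((6*(-3 + 5))*5)*7 = ((6*2)*5)*7 = (12*5)*7 = 60*7 = 420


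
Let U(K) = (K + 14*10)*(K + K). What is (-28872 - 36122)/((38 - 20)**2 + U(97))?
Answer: -32497/23151 ≈ -1.4037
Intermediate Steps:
U(K) = 2*K*(140 + K) (U(K) = (K + 140)*(2*K) = (140 + K)*(2*K) = 2*K*(140 + K))
(-28872 - 36122)/((38 - 20)**2 + U(97)) = (-28872 - 36122)/((38 - 20)**2 + 2*97*(140 + 97)) = -64994/(18**2 + 2*97*237) = -64994/(324 + 45978) = -64994/46302 = -64994*1/46302 = -32497/23151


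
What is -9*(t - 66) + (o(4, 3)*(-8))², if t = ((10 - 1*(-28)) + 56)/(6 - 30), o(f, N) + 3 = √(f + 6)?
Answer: 7381/4 - 384*√10 ≈ 630.94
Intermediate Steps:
o(f, N) = -3 + √(6 + f) (o(f, N) = -3 + √(f + 6) = -3 + √(6 + f))
t = -47/12 (t = ((10 + 28) + 56)/(-24) = (38 + 56)*(-1/24) = 94*(-1/24) = -47/12 ≈ -3.9167)
-9*(t - 66) + (o(4, 3)*(-8))² = -9*(-47/12 - 66) + ((-3 + √(6 + 4))*(-8))² = -9*(-839/12) + ((-3 + √10)*(-8))² = 2517/4 + (24 - 8*√10)²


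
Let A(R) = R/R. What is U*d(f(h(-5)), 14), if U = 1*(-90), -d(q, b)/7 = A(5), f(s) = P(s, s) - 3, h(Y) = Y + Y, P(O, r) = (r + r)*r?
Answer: 630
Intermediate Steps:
P(O, r) = 2*r² (P(O, r) = (2*r)*r = 2*r²)
h(Y) = 2*Y
f(s) = -3 + 2*s² (f(s) = 2*s² - 3 = -3 + 2*s²)
A(R) = 1
d(q, b) = -7 (d(q, b) = -7*1 = -7)
U = -90
U*d(f(h(-5)), 14) = -90*(-7) = 630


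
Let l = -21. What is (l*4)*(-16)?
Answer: 1344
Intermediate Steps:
(l*4)*(-16) = -21*4*(-16) = -84*(-16) = 1344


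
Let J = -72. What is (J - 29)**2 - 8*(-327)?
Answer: 12817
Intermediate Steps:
(J - 29)**2 - 8*(-327) = (-72 - 29)**2 - 8*(-327) = (-101)**2 - 1*(-2616) = 10201 + 2616 = 12817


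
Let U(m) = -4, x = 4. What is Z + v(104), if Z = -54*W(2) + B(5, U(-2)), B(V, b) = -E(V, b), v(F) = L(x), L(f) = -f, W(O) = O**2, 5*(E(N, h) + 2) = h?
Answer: -1086/5 ≈ -217.20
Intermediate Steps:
E(N, h) = -2 + h/5
v(F) = -4 (v(F) = -1*4 = -4)
B(V, b) = 2 - b/5 (B(V, b) = -(-2 + b/5) = 2 - b/5)
Z = -1066/5 (Z = -54*2**2 + (2 - 1/5*(-4)) = -54*4 + (2 + 4/5) = -216 + 14/5 = -1066/5 ≈ -213.20)
Z + v(104) = -1066/5 - 4 = -1086/5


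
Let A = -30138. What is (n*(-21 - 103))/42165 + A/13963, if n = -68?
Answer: -1153032754/588749895 ≈ -1.9584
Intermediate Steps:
(n*(-21 - 103))/42165 + A/13963 = -68*(-21 - 103)/42165 - 30138/13963 = -68*(-124)*(1/42165) - 30138*1/13963 = 8432*(1/42165) - 30138/13963 = 8432/42165 - 30138/13963 = -1153032754/588749895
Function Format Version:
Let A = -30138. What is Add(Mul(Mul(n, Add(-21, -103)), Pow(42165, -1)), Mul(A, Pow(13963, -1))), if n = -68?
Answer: Rational(-1153032754, 588749895) ≈ -1.9584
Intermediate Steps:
Add(Mul(Mul(n, Add(-21, -103)), Pow(42165, -1)), Mul(A, Pow(13963, -1))) = Add(Mul(Mul(-68, Add(-21, -103)), Pow(42165, -1)), Mul(-30138, Pow(13963, -1))) = Add(Mul(Mul(-68, -124), Rational(1, 42165)), Mul(-30138, Rational(1, 13963))) = Add(Mul(8432, Rational(1, 42165)), Rational(-30138, 13963)) = Add(Rational(8432, 42165), Rational(-30138, 13963)) = Rational(-1153032754, 588749895)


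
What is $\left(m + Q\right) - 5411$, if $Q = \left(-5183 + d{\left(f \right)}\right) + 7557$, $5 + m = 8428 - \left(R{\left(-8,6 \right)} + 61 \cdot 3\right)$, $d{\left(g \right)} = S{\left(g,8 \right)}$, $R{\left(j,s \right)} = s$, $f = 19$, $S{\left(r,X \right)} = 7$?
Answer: $5204$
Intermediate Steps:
$d{\left(g \right)} = 7$
$m = 8234$ ($m = -5 + \left(8428 - \left(6 + 61 \cdot 3\right)\right) = -5 + \left(8428 - \left(6 + 183\right)\right) = -5 + \left(8428 - 189\right) = -5 + 8239 = 8234$)
$Q = 2381$ ($Q = \left(-5183 + 7\right) + 7557 = -5176 + 7557 = 2381$)
$\left(m + Q\right) - 5411 = \left(8234 + 2381\right) - 5411 = 10615 - 5411 = 5204$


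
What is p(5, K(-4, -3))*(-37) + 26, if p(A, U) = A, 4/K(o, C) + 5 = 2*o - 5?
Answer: -159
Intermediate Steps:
K(o, C) = 4/(-10 + 2*o) (K(o, C) = 4/(-5 + (2*o - 5)) = 4/(-5 + (-5 + 2*o)) = 4/(-10 + 2*o))
p(5, K(-4, -3))*(-37) + 26 = 5*(-37) + 26 = -185 + 26 = -159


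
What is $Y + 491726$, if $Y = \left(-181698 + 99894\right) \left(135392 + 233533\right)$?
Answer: $-30179048974$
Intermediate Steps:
$Y = -30179540700$ ($Y = \left(-81804\right) 368925 = -30179540700$)
$Y + 491726 = -30179540700 + 491726 = -30179048974$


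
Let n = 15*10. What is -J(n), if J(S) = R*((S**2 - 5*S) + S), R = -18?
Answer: 394200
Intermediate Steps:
n = 150
J(S) = -18*S**2 + 72*S (J(S) = -18*((S**2 - 5*S) + S) = -18*(S**2 - 4*S) = -18*S**2 + 72*S)
-J(n) = -18*150*(4 - 1*150) = -18*150*(4 - 150) = -18*150*(-146) = -1*(-394200) = 394200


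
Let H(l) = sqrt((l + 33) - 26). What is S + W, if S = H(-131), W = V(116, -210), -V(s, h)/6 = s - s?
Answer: 2*I*sqrt(31) ≈ 11.136*I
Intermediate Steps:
H(l) = sqrt(7 + l) (H(l) = sqrt((33 + l) - 26) = sqrt(7 + l))
V(s, h) = 0 (V(s, h) = -6*(s - s) = -6*0 = 0)
W = 0
S = 2*I*sqrt(31) (S = sqrt(7 - 131) = sqrt(-124) = 2*I*sqrt(31) ≈ 11.136*I)
S + W = 2*I*sqrt(31) + 0 = 2*I*sqrt(31)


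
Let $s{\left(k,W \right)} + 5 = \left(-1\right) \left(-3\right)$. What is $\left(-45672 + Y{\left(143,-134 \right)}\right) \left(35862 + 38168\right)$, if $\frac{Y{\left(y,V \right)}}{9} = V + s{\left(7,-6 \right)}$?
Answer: $-3471710880$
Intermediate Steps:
$s{\left(k,W \right)} = -2$ ($s{\left(k,W \right)} = -5 - -3 = -5 + 3 = -2$)
$Y{\left(y,V \right)} = -18 + 9 V$ ($Y{\left(y,V \right)} = 9 \left(V - 2\right) = 9 \left(-2 + V\right) = -18 + 9 V$)
$\left(-45672 + Y{\left(143,-134 \right)}\right) \left(35862 + 38168\right) = \left(-45672 + \left(-18 + 9 \left(-134\right)\right)\right) \left(35862 + 38168\right) = \left(-45672 - 1224\right) 74030 = \left(-46896\right) 74030 = -3471710880$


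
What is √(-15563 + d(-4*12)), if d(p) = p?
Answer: I*√15611 ≈ 124.94*I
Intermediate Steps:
√(-15563 + d(-4*12)) = √(-15563 - 4*12) = √(-15563 - 48) = √(-15611) = I*√15611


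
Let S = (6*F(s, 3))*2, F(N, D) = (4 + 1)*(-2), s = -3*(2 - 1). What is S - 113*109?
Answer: -12437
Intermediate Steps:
s = -3 (s = -3*1 = -3)
F(N, D) = -10 (F(N, D) = 5*(-2) = -10)
S = -120 (S = (6*(-10))*2 = -60*2 = -120)
S - 113*109 = -120 - 113*109 = -120 - 12317 = -12437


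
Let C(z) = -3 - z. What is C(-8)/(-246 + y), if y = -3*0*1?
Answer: -5/246 ≈ -0.020325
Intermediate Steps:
y = 0 (y = 0*1 = 0)
C(-8)/(-246 + y) = (-3 - 1*(-8))/(-246 + 0) = (-3 + 8)/(-246) = -1/246*5 = -5/246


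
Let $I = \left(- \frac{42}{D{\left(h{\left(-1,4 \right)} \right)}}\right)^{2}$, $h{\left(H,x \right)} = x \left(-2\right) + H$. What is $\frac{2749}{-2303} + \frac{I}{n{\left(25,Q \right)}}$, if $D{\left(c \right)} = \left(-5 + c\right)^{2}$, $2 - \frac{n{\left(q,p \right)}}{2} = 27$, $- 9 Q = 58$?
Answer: $- \frac{550223}{460600} \approx -1.1946$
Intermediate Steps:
$Q = - \frac{58}{9}$ ($Q = \left(- \frac{1}{9}\right) 58 = - \frac{58}{9} \approx -6.4444$)
$n{\left(q,p \right)} = -50$ ($n{\left(q,p \right)} = 4 - 54 = -50$)
$h{\left(H,x \right)} = H - 2 x$ ($h{\left(H,x \right)} = - 2 x + H = H - 2 x$)
$I = \frac{9}{196}$ ($I = \left(- \frac{42}{\left(-5 - 9\right)^{2}}\right)^{2} = \left(- \frac{42}{\left(-14\right)^{2}}\right)^{2} = \left(- \frac{42}{196}\right)^{2} = \left(\left(-42\right) \frac{1}{196}\right)^{2} = \left(- \frac{3}{14}\right)^{2} = \frac{9}{196} \approx 0.045918$)
$\frac{2749}{-2303} + \frac{I}{n{\left(25,Q \right)}} = \frac{2749}{-2303} + \frac{9}{196 \left(-50\right)} = 2749 \left(- \frac{1}{2303}\right) + \frac{9}{196} \left(- \frac{1}{50}\right) = - \frac{2749}{2303} - \frac{9}{9800} = - \frac{550223}{460600}$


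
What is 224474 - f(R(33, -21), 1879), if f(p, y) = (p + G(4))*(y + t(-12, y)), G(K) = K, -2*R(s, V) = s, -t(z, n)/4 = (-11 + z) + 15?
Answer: 496723/2 ≈ 2.4836e+5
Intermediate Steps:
t(z, n) = -16 - 4*z (t(z, n) = -4*((-11 + z) + 15) = -4*(4 + z) = -16 - 4*z)
R(s, V) = -s/2
f(p, y) = (4 + p)*(32 + y) (f(p, y) = (p + 4)*(y + (-16 - 4*(-12))) = (4 + p)*(y + (-16 + 48)) = (4 + p)*(y + 32) = (4 + p)*(32 + y))
224474 - f(R(33, -21), 1879) = 224474 - (128 + 4*1879 + 32*(-½*33) - ½*33*1879) = 224474 - (128 + 7516 + 32*(-33/2) - 33/2*1879) = 224474 - (128 + 7516 - 528 - 62007/2) = 224474 - 1*(-47775/2) = 224474 + 47775/2 = 496723/2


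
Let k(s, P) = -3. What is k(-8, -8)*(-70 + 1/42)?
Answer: 2939/14 ≈ 209.93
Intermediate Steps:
k(-8, -8)*(-70 + 1/42) = -3*(-70 + 1/42) = -3*(-2939/42) = 2939/14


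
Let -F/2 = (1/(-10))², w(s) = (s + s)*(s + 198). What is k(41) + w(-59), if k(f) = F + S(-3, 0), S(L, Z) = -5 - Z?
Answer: -820351/50 ≈ -16407.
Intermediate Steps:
w(s) = 2*s*(198 + s) (w(s) = (2*s)*(198 + s) = 2*s*(198 + s))
F = -1/50 (F = -2*(1/(-10))² = -2*(-⅒)² = -2*1/100 = -1/50 ≈ -0.020000)
k(f) = -251/50 (k(f) = -1/50 + (-5 - 1*0) = -1/50 + (-5 + 0) = -1/50 - 5 = -251/50)
k(41) + w(-59) = -251/50 + 2*(-59)*(198 - 59) = -251/50 + 2*(-59)*139 = -251/50 - 16402 = -820351/50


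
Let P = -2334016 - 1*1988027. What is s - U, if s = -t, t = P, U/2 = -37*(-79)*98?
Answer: 3749135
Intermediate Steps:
U = 572908 (U = 2*(-37*(-79)*98) = 2*(2923*98) = 2*286454 = 572908)
P = -4322043 (P = -2334016 - 1988027 = -4322043)
t = -4322043
s = 4322043 (s = -1*(-4322043) = 4322043)
s - U = 4322043 - 1*572908 = 4322043 - 572908 = 3749135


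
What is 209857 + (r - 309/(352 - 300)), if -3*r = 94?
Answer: 32731877/156 ≈ 2.0982e+5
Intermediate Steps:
r = -94/3 (r = -1/3*94 = -94/3 ≈ -31.333)
209857 + (r - 309/(352 - 300)) = 209857 + (-94/3 - 309/(352 - 300)) = 209857 + (-94/3 - 309/52) = 209857 - 5815/156 = 32731877/156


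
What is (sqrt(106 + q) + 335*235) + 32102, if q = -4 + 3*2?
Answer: 110827 + 6*sqrt(3) ≈ 1.1084e+5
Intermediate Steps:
q = 2 (q = -4 + 6 = 2)
(sqrt(106 + q) + 335*235) + 32102 = (sqrt(106 + 2) + 335*235) + 32102 = (sqrt(108) + 78725) + 32102 = (6*sqrt(3) + 78725) + 32102 = (78725 + 6*sqrt(3)) + 32102 = 110827 + 6*sqrt(3)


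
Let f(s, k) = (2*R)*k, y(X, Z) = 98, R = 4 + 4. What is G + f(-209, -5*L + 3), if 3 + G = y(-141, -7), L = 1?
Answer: 63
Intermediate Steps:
R = 8
f(s, k) = 16*k (f(s, k) = (2*8)*k = 16*k)
G = 95 (G = -3 + 98 = 95)
G + f(-209, -5*L + 3) = 95 + 16*(-5*1 + 3) = 95 + 16*(-5 + 3) = 95 + 16*(-2) = 95 - 32 = 63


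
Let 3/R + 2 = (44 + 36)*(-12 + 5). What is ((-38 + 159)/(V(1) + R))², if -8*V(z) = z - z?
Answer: 4624272004/9 ≈ 5.1381e+8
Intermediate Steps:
V(z) = 0 (V(z) = -(z - z)/8 = -⅛*0 = 0)
R = -3/562 (R = 3/(-2 + (44 + 36)*(-12 + 5)) = 3/(-2 + 80*(-7)) = 3/(-2 - 560) = 3/(-562) = 3*(-1/562) = -3/562 ≈ -0.0053381)
((-38 + 159)/(V(1) + R))² = ((-38 + 159)/(0 - 3/562))² = (121/(-3/562))² = (121*(-562/3))² = (-68002/3)² = 4624272004/9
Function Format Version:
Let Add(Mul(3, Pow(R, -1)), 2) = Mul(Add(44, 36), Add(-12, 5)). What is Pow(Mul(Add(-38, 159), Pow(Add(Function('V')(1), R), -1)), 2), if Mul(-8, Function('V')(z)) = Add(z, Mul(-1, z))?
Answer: Rational(4624272004, 9) ≈ 5.1381e+8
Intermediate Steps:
Function('V')(z) = 0 (Function('V')(z) = Mul(Rational(-1, 8), Add(z, Mul(-1, z))) = Mul(Rational(-1, 8), 0) = 0)
R = Rational(-3, 562) (R = Mul(3, Pow(Add(-2, Mul(Add(44, 36), Add(-12, 5))), -1)) = Mul(3, Pow(Add(-2, Mul(80, -7)), -1)) = Mul(3, Pow(Add(-2, -560), -1)) = Mul(3, Pow(-562, -1)) = Mul(3, Rational(-1, 562)) = Rational(-3, 562) ≈ -0.0053381)
Pow(Mul(Add(-38, 159), Pow(Add(Function('V')(1), R), -1)), 2) = Pow(Mul(Add(-38, 159), Pow(Add(0, Rational(-3, 562)), -1)), 2) = Pow(Mul(121, Pow(Rational(-3, 562), -1)), 2) = Pow(Mul(121, Rational(-562, 3)), 2) = Pow(Rational(-68002, 3), 2) = Rational(4624272004, 9)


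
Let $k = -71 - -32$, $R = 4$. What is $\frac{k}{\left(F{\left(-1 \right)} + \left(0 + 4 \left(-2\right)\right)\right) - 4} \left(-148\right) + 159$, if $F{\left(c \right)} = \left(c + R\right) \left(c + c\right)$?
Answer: $- \frac{485}{3} \approx -161.67$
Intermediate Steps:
$k = -39$ ($k = -71 + 32 = -39$)
$F{\left(c \right)} = 2 c \left(4 + c\right)$ ($F{\left(c \right)} = \left(c + 4\right) \left(c + c\right) = \left(4 + c\right) 2 c = 2 c \left(4 + c\right)$)
$\frac{k}{\left(F{\left(-1 \right)} + \left(0 + 4 \left(-2\right)\right)\right) - 4} \left(-148\right) + 159 = - \frac{39}{\left(2 \left(-1\right) \left(4 - 1\right) + \left(0 + 4 \left(-2\right)\right)\right) - 4} \left(-148\right) + 159 = - \frac{39}{\left(2 \left(-1\right) 3 + \left(0 - 8\right)\right) - 4} \left(-148\right) + 159 = - \frac{39}{\left(-6 - 8\right) - 4} \left(-148\right) + 159 = - \frac{39}{-14 - 4} \left(-148\right) + 159 = - \frac{39}{-18} \left(-148\right) + 159 = \left(-39\right) \left(- \frac{1}{18}\right) \left(-148\right) + 159 = \frac{13}{6} \left(-148\right) + 159 = - \frac{962}{3} + 159 = - \frac{485}{3}$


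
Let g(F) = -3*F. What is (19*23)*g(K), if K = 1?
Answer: -1311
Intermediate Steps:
(19*23)*g(K) = (19*23)*(-3*1) = 437*(-3) = -1311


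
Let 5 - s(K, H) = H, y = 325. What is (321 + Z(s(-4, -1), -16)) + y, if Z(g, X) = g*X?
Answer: 550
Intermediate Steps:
s(K, H) = 5 - H
Z(g, X) = X*g
(321 + Z(s(-4, -1), -16)) + y = (321 - 16*(5 - 1*(-1))) + 325 = (321 - 16*(5 + 1)) + 325 = (321 - 16*6) + 325 = (321 - 96) + 325 = 225 + 325 = 550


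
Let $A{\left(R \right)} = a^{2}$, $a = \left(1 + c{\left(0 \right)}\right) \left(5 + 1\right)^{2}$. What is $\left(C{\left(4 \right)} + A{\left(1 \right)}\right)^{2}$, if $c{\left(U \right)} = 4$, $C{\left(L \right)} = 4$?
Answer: $1050019216$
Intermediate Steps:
$a = 180$ ($a = \left(1 + 4\right) \left(5 + 1\right)^{2} = 5 \cdot 6^{2} = 5 \cdot 36 = 180$)
$A{\left(R \right)} = 32400$ ($A{\left(R \right)} = 180^{2} = 32400$)
$\left(C{\left(4 \right)} + A{\left(1 \right)}\right)^{2} = \left(4 + 32400\right)^{2} = 32404^{2} = 1050019216$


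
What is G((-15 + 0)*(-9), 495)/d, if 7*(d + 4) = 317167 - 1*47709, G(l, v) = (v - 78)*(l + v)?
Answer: 8757/1283 ≈ 6.8254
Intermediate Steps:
G(l, v) = (-78 + v)*(l + v)
d = 38490 (d = -4 + (317167 - 1*47709)/7 = -4 + (317167 - 47709)/7 = -4 + (1/7)*269458 = -4 + 38494 = 38490)
G((-15 + 0)*(-9), 495)/d = (495**2 - 78*(-15 + 0)*(-9) - 78*495 + ((-15 + 0)*(-9))*495)/38490 = (245025 - (-1170)*(-9) - 38610 - 15*(-9)*495)*(1/38490) = (245025 - 78*135 - 38610 + 135*495)*(1/38490) = (245025 - 10530 - 38610 + 66825)*(1/38490) = 262710*(1/38490) = 8757/1283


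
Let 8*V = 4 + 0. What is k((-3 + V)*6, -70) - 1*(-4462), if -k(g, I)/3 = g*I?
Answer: 1312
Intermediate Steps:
V = 1/2 (V = (4 + 0)/8 = (1/8)*4 = 1/2 ≈ 0.50000)
k(g, I) = -3*I*g (k(g, I) = -3*g*I = -3*I*g)
k((-3 + V)*6, -70) - 1*(-4462) = -3*(-70)*(-3 + 1/2)*6 - 1*(-4462) = -3*(-70)*(-5/2*6) + 4462 = -3*(-70)*(-15) + 4462 = -3150 + 4462 = 1312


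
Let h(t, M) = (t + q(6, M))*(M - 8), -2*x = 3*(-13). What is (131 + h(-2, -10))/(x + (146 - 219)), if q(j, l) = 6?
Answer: -118/107 ≈ -1.1028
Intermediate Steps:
x = 39/2 (x = -3*(-13)/2 = -½*(-39) = 39/2 ≈ 19.500)
h(t, M) = (-8 + M)*(6 + t) (h(t, M) = (t + 6)*(M - 8) = (6 + t)*(-8 + M) = (-8 + M)*(6 + t))
(131 + h(-2, -10))/(x + (146 - 219)) = (131 + (-48 - 8*(-2) + 6*(-10) - 10*(-2)))/(39/2 + (146 - 219)) = (131 + (-48 + 16 - 60 + 20))/(39/2 - 73) = (131 - 72)/(-107/2) = 59*(-2/107) = -118/107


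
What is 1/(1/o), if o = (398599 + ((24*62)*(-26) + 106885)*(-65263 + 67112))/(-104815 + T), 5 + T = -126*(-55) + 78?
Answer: -2874883/2223 ≈ -1293.2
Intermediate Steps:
T = 7003 (T = -5 + (-126*(-55) + 78) = -5 + (6930 + 78) = -5 + 7008 = 7003)
o = -2874883/2223 (o = (398599 + ((24*62)*(-26) + 106885)*(-65263 + 67112))/(-104815 + 7003) = (398599 + (1488*(-26) + 106885)*1849)/(-97812) = (398599 + (-38688 + 106885)*1849)*(-1/97812) = (398599 + 68197*1849)*(-1/97812) = (398599 + 126096253)*(-1/97812) = 126494852*(-1/97812) = -2874883/2223 ≈ -1293.2)
1/(1/o) = 1/(1/(-2874883/2223)) = 1/(-2223/2874883) = -2874883/2223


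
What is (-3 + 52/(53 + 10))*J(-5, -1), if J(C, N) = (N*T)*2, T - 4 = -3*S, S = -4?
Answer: 4384/63 ≈ 69.587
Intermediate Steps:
T = 16 (T = 4 - 3*(-4) = 4 + 12 = 16)
J(C, N) = 32*N (J(C, N) = (N*16)*2 = (16*N)*2 = 32*N)
(-3 + 52/(53 + 10))*J(-5, -1) = (-3 + 52/(53 + 10))*(32*(-1)) = (-3 + 52/63)*(-32) = -137/63*(-32) = 4384/63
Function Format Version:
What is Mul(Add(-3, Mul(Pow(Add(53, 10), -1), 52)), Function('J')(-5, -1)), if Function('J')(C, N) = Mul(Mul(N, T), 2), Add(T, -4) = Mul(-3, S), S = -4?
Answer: Rational(4384, 63) ≈ 69.587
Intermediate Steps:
T = 16 (T = Add(4, Mul(-3, -4)) = Add(4, 12) = 16)
Function('J')(C, N) = Mul(32, N) (Function('J')(C, N) = Mul(Mul(N, 16), 2) = Mul(Mul(16, N), 2) = Mul(32, N))
Mul(Add(-3, Mul(Pow(Add(53, 10), -1), 52)), Function('J')(-5, -1)) = Mul(Add(-3, Mul(Pow(Add(53, 10), -1), 52)), Mul(32, -1)) = Mul(Add(-3, Mul(Pow(63, -1), 52)), -32) = Mul(Add(-3, Mul(Rational(1, 63), 52)), -32) = Mul(Add(-3, Rational(52, 63)), -32) = Mul(Rational(-137, 63), -32) = Rational(4384, 63)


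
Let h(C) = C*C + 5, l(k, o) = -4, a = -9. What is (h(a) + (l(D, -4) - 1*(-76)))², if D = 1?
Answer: 24964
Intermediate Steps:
h(C) = 5 + C² (h(C) = C² + 5 = 5 + C²)
(h(a) + (l(D, -4) - 1*(-76)))² = ((5 + (-9)²) + (-4 - 1*(-76)))² = ((5 + 81) + (-4 + 76))² = (86 + 72)² = 158² = 24964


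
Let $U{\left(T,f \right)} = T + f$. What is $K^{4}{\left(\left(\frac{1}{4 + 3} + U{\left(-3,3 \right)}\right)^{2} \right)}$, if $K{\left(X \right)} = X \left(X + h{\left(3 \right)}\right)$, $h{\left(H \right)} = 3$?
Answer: $\frac{479785216}{33232930569601} \approx 1.4437 \cdot 10^{-5}$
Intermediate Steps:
$K{\left(X \right)} = X \left(3 + X\right)$ ($K{\left(X \right)} = X \left(X + 3\right) = X \left(3 + X\right)$)
$K^{4}{\left(\left(\frac{1}{4 + 3} + U{\left(-3,3 \right)}\right)^{2} \right)} = \left(\left(\frac{1}{4 + 3} + \left(-3 + 3\right)\right)^{2} \left(3 + \left(\frac{1}{4 + 3} + \left(-3 + 3\right)\right)^{2}\right)\right)^{4} = \left(\left(\frac{1}{7} + 0\right)^{2} \left(3 + \left(\frac{1}{7} + 0\right)^{2}\right)\right)^{4} = \left(\frac{3 + \left(\frac{1}{7}\right)^{2}}{49}\right)^{4} = \left(\frac{3 + \frac{1}{49}}{49}\right)^{4} = \left(\frac{1}{49} \cdot \frac{148}{49}\right)^{4} = \left(\frac{148}{2401}\right)^{4} = \frac{479785216}{33232930569601}$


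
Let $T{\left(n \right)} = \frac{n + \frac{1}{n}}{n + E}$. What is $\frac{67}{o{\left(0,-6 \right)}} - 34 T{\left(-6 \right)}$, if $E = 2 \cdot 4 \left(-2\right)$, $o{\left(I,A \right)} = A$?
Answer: $- \frac{683}{33} \approx -20.697$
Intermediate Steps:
$E = -16$ ($E = 8 \left(-2\right) = -16$)
$T{\left(n \right)} = \frac{n + \frac{1}{n}}{-16 + n}$ ($T{\left(n \right)} = \frac{n + \frac{1}{n}}{n - 16} = \frac{n + \frac{1}{n}}{-16 + n}$)
$\frac{67}{o{\left(0,-6 \right)}} - 34 T{\left(-6 \right)} = \frac{67}{-6} - 34 \frac{1 + \left(-6\right)^{2}}{\left(-6\right) \left(-16 - 6\right)} = 67 \left(- \frac{1}{6}\right) - 34 \left(- \frac{1 + 36}{6 \left(-22\right)}\right) = - \frac{67}{6} - 34 \left(\left(- \frac{1}{6}\right) \left(- \frac{1}{22}\right) 37\right) = - \frac{67}{6} - \frac{629}{66} = - \frac{683}{33}$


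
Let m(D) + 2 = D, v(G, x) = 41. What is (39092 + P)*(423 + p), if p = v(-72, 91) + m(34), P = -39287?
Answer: -96720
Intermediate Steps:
m(D) = -2 + D
p = 73 (p = 41 + (-2 + 34) = 41 + 32 = 73)
(39092 + P)*(423 + p) = (39092 - 39287)*(423 + 73) = -195*496 = -96720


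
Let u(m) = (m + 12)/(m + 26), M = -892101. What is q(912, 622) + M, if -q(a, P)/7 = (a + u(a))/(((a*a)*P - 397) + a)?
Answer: -4417446338452893/4951733423 ≈ -8.9210e+5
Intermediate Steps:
u(m) = (12 + m)/(26 + m)
q(a, P) = -7*(a + (12 + a)/(26 + a))/(-397 + a + P*a²) (q(a, P) = -7*(a + (12 + a)/(26 + a))/(((a*a)*P - 397) + a) = -7*(a + (12 + a)/(26 + a))/((a²*P - 397) + a) = -7*(a + (12 + a)/(26 + a))/((P*a² - 397) + a) = -7*(a + (12 + a)/(26 + a))/((-397 + P*a²) + a) = -7*(a + (12 + a)/(26 + a))/(-397 + a + P*a²))
q(912, 622) + M = 7*(-12 - 1*912 - 1*912*(26 + 912))/((26 + 912)*(-397 + 912 + 622*912²)) - 892101 = 7*(-12 - 912 - 1*912*938)/(938*(-397 + 912 + 622*831744)) - 892101 = 7*(1/938)*(-12 - 912 - 855456)/(-397 + 912 + 517344768) - 892101 = 7*(1/938)*(-856380)/517345283 - 892101 = 7*(1/938)*(1/517345283)*(-856380) - 892101 = -61170/4951733423 - 892101 = -4417446338452893/4951733423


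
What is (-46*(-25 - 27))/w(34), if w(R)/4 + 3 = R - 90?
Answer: -598/59 ≈ -10.136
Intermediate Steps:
w(R) = -372 + 4*R (w(R) = -12 + 4*(R - 90) = -12 + 4*(-90 + R) = -12 + (-360 + 4*R) = -372 + 4*R)
(-46*(-25 - 27))/w(34) = (-46*(-25 - 27))/(-372 + 4*34) = (-46*(-52))/(-372 + 136) = 2392/(-236) = 2392*(-1/236) = -598/59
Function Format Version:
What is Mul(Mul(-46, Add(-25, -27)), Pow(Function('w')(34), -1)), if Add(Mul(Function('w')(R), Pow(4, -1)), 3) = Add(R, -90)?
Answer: Rational(-598, 59) ≈ -10.136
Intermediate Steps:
Function('w')(R) = Add(-372, Mul(4, R)) (Function('w')(R) = Add(-12, Mul(4, Add(R, -90))) = Add(-12, Mul(4, Add(-90, R))) = Add(-12, Add(-360, Mul(4, R))) = Add(-372, Mul(4, R)))
Mul(Mul(-46, Add(-25, -27)), Pow(Function('w')(34), -1)) = Mul(Mul(-46, Add(-25, -27)), Pow(Add(-372, Mul(4, 34)), -1)) = Mul(Mul(-46, -52), Pow(Add(-372, 136), -1)) = Mul(2392, Pow(-236, -1)) = Mul(2392, Rational(-1, 236)) = Rational(-598, 59)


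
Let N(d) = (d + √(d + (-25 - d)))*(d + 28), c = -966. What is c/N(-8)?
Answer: 1932/445 + 483*I/178 ≈ 4.3416 + 2.7135*I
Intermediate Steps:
N(d) = (28 + d)*(d + 5*I) (N(d) = (d + √(-25))*(28 + d) = (d + 5*I)*(28 + d) = (28 + d)*(d + 5*I))
c/N(-8) = -966/((-8)² + 140*I - 8*(28 + 5*I)) = -966/(64 + 140*I + (-224 - 40*I)) = -966*(-160 - 100*I)/35600 = -483*(-160 - 100*I)/17800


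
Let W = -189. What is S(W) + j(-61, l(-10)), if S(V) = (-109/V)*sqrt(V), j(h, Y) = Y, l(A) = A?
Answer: -10 + 109*I*sqrt(21)/63 ≈ -10.0 + 7.9286*I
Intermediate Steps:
S(V) = -109/sqrt(V)
S(W) + j(-61, l(-10)) = -(-109)*I*sqrt(21)/63 - 10 = 109*I*sqrt(21)/63 - 10 = -10 + 109*I*sqrt(21)/63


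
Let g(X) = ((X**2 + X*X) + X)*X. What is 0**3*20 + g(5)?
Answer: 275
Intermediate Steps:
g(X) = X*(X + 2*X**2) (g(X) = ((X**2 + X**2) + X)*X = (2*X**2 + X)*X = (X + 2*X**2)*X = X*(X + 2*X**2))
0**3*20 + g(5) = 0**3*20 + 5**2*(1 + 2*5) = 0*20 + 25*(1 + 10) = 0 + 25*11 = 0 + 275 = 275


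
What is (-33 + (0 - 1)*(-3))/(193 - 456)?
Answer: 30/263 ≈ 0.11407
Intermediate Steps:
(-33 + (0 - 1)*(-3))/(193 - 456) = (-33 - 1*(-3))/(-263) = (-33 + 3)*(-1/263) = -30*(-1/263) = 30/263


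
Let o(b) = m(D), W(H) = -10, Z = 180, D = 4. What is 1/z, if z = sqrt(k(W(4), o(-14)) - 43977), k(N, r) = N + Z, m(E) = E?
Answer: -I*sqrt(43807)/43807 ≈ -0.0047778*I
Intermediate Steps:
o(b) = 4
k(N, r) = 180 + N (k(N, r) = N + 180 = 180 + N)
z = I*sqrt(43807) (z = sqrt((180 - 10) - 43977) = sqrt(170 - 43977) = sqrt(-43807) = I*sqrt(43807) ≈ 209.3*I)
1/z = 1/(I*sqrt(43807)) = -I*sqrt(43807)/43807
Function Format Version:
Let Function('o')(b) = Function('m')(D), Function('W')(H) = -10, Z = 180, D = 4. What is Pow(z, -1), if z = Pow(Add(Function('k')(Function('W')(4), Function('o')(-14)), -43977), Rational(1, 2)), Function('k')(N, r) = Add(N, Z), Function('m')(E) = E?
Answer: Mul(Rational(-1, 43807), I, Pow(43807, Rational(1, 2))) ≈ Mul(-0.0047778, I)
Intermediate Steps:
Function('o')(b) = 4
Function('k')(N, r) = Add(180, N) (Function('k')(N, r) = Add(N, 180) = Add(180, N))
z = Mul(I, Pow(43807, Rational(1, 2))) (z = Pow(Add(Add(180, -10), -43977), Rational(1, 2)) = Pow(Add(170, -43977), Rational(1, 2)) = Pow(-43807, Rational(1, 2)) = Mul(I, Pow(43807, Rational(1, 2))) ≈ Mul(209.30, I))
Pow(z, -1) = Pow(Mul(I, Pow(43807, Rational(1, 2))), -1) = Mul(Rational(-1, 43807), I, Pow(43807, Rational(1, 2)))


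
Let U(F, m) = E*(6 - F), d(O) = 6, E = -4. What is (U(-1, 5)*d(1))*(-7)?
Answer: 1176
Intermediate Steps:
U(F, m) = -24 + 4*F (U(F, m) = -4*(6 - F) = -24 + 4*F)
(U(-1, 5)*d(1))*(-7) = ((-24 + 4*(-1))*6)*(-7) = ((-24 - 4)*6)*(-7) = -28*6*(-7) = -168*(-7) = 1176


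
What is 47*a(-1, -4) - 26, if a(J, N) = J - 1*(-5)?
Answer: 162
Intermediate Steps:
a(J, N) = 5 + J (a(J, N) = J + 5 = 5 + J)
47*a(-1, -4) - 26 = 47*(5 - 1) - 26 = 47*4 - 26 = 188 - 26 = 162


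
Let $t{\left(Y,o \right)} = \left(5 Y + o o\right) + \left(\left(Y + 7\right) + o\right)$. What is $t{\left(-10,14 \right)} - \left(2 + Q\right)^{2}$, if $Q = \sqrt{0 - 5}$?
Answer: $158 - 4 i \sqrt{5} \approx 158.0 - 8.9443 i$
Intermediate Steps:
$t{\left(Y,o \right)} = 7 + o + o^{2} + 6 Y$ ($t{\left(Y,o \right)} = \left(5 Y + o^{2}\right) + \left(\left(7 + Y\right) + o\right) = \left(o^{2} + 5 Y\right) + \left(7 + Y + o\right) = 7 + o + o^{2} + 6 Y$)
$Q = i \sqrt{5}$ ($Q = \sqrt{-5} = i \sqrt{5} \approx 2.2361 i$)
$t{\left(-10,14 \right)} - \left(2 + Q\right)^{2} = \left(7 + 14 + 14^{2} + 6 \left(-10\right)\right) - \left(2 + i \sqrt{5}\right)^{2} = \left(7 + 14 + 196 - 60\right) - \left(2 + i \sqrt{5}\right)^{2} = 157 - \left(2 + i \sqrt{5}\right)^{2}$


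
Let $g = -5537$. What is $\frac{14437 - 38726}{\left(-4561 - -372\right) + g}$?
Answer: $\frac{24289}{9726} \approx 2.4973$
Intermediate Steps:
$\frac{14437 - 38726}{\left(-4561 - -372\right) + g} = \frac{14437 - 38726}{\left(-4561 - -372\right) - 5537} = - \frac{24289}{\left(-4561 + 372\right) - 5537} = - \frac{24289}{-4189 - 5537} = - \frac{24289}{-9726} = \left(-24289\right) \left(- \frac{1}{9726}\right) = \frac{24289}{9726}$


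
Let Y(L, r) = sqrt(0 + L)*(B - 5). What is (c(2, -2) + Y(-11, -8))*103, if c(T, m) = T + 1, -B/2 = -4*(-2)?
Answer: 309 - 2163*I*sqrt(11) ≈ 309.0 - 7173.9*I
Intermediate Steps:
B = -16 (B = -(-8)*(-2) = -2*8 = -16)
c(T, m) = 1 + T
Y(L, r) = -21*sqrt(L) (Y(L, r) = sqrt(0 + L)*(-16 - 5) = sqrt(L)*(-21) = -21*sqrt(L))
(c(2, -2) + Y(-11, -8))*103 = ((1 + 2) - 21*I*sqrt(11))*103 = (3 - 21*I*sqrt(11))*103 = 309 - 2163*I*sqrt(11)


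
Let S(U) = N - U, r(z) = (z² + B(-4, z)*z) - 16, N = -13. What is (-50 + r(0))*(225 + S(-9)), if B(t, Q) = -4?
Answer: -14586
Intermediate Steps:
r(z) = -16 + z² - 4*z (r(z) = (z² - 4*z) - 16 = -16 + z² - 4*z)
S(U) = -13 - U
(-50 + r(0))*(225 + S(-9)) = (-50 + (-16 + 0² - 4*0))*(225 + (-13 - 1*(-9))) = (-50 + (-16 + 0 + 0))*(225 + (-13 + 9)) = (-50 - 16)*(225 - 4) = -66*221 = -14586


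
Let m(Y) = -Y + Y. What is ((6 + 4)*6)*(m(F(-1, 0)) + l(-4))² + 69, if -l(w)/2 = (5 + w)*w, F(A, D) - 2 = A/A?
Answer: 3909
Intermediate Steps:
F(A, D) = 3 (F(A, D) = 2 + A/A = 2 + 1 = 3)
m(Y) = 0
l(w) = -2*w*(5 + w) (l(w) = -2*(5 + w)*w = -2*w*(5 + w))
((6 + 4)*6)*(m(F(-1, 0)) + l(-4))² + 69 = ((6 + 4)*6)*(0 - 2*(-4)*(5 - 4))² + 69 = (10*6)*(0 - 2*(-4)*1)² + 69 = 60*(0 + 8)² + 69 = 60*8² + 69 = 60*64 + 69 = 3840 + 69 = 3909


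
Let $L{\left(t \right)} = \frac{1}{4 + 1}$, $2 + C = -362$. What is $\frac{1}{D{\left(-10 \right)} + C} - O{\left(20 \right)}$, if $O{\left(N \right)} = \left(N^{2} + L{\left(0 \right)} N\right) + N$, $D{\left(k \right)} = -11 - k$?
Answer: $- \frac{154761}{365} \approx -424.0$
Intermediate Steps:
$C = -364$ ($C = -2 - 362 = -364$)
$L{\left(t \right)} = \frac{1}{5}$
$O{\left(N \right)} = N^{2} + \frac{6 N}{5}$ ($O{\left(N \right)} = \left(N^{2} + \frac{N}{5}\right) + N = N^{2} + \frac{6 N}{5}$)
$\frac{1}{D{\left(-10 \right)} + C} - O{\left(20 \right)} = \frac{1}{\left(-11 - -10\right) - 364} - \frac{1}{5} \cdot 20 \left(6 + 5 \cdot 20\right) = \frac{1}{\left(-11 + 10\right) - 364} - \frac{1}{5} \cdot 20 \left(6 + 100\right) = \frac{1}{-1 - 364} - \frac{1}{5} \cdot 20 \cdot 106 = \frac{1}{-365} - 424 = - \frac{1}{365} - 424 = - \frac{154761}{365}$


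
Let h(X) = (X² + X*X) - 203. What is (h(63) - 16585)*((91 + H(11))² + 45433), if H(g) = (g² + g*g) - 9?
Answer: -1331119650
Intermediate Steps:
H(g) = -9 + 2*g² (H(g) = (g² + g²) - 9 = 2*g² - 9 = -9 + 2*g²)
h(X) = -203 + 2*X² (h(X) = (X² + X²) - 203 = 2*X² - 203 = -203 + 2*X²)
(h(63) - 16585)*((91 + H(11))² + 45433) = ((-203 + 2*63²) - 16585)*((91 + (-9 + 2*11²))² + 45433) = ((-203 + 2*3969) - 16585)*((91 + (-9 + 2*121))² + 45433) = ((-203 + 7938) - 16585)*((91 + (-9 + 242))² + 45433) = (7735 - 16585)*((91 + 233)² + 45433) = -8850*(324² + 45433) = -8850*(104976 + 45433) = -8850*150409 = -1331119650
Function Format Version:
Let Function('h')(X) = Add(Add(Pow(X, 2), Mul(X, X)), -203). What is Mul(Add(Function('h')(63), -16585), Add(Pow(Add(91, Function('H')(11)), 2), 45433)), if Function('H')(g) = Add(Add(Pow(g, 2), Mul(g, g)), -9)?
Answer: -1331119650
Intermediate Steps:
Function('H')(g) = Add(-9, Mul(2, Pow(g, 2))) (Function('H')(g) = Add(Add(Pow(g, 2), Pow(g, 2)), -9) = Add(Mul(2, Pow(g, 2)), -9) = Add(-9, Mul(2, Pow(g, 2))))
Function('h')(X) = Add(-203, Mul(2, Pow(X, 2))) (Function('h')(X) = Add(Add(Pow(X, 2), Pow(X, 2)), -203) = Add(Mul(2, Pow(X, 2)), -203) = Add(-203, Mul(2, Pow(X, 2))))
Mul(Add(Function('h')(63), -16585), Add(Pow(Add(91, Function('H')(11)), 2), 45433)) = Mul(Add(Add(-203, Mul(2, Pow(63, 2))), -16585), Add(Pow(Add(91, Add(-9, Mul(2, Pow(11, 2)))), 2), 45433)) = Mul(Add(Add(-203, Mul(2, 3969)), -16585), Add(Pow(Add(91, Add(-9, Mul(2, 121))), 2), 45433)) = Mul(Add(Add(-203, 7938), -16585), Add(Pow(Add(91, Add(-9, 242)), 2), 45433)) = Mul(Add(7735, -16585), Add(Pow(Add(91, 233), 2), 45433)) = Mul(-8850, Add(Pow(324, 2), 45433)) = Mul(-8850, Add(104976, 45433)) = Mul(-8850, 150409) = -1331119650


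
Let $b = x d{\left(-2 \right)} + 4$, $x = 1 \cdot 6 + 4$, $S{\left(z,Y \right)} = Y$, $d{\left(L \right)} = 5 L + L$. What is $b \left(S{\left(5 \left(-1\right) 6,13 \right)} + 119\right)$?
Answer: $-15312$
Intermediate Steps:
$d{\left(L \right)} = 6 L$
$x = 10$ ($x = 6 + 4 = 10$)
$b = -116$ ($b = 10 \cdot 6 \left(-2\right) + 4 = 10 \left(-12\right) + 4 = -120 + 4 = -116$)
$b \left(S{\left(5 \left(-1\right) 6,13 \right)} + 119\right) = - 116 \left(13 + 119\right) = \left(-116\right) 132 = -15312$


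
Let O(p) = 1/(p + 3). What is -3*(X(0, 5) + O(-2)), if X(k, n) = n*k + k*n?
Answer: -3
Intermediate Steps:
O(p) = 1/(3 + p)
X(k, n) = 2*k*n (X(k, n) = k*n + k*n = 2*k*n)
-3*(X(0, 5) + O(-2)) = -3*(2*0*5 + 1/(3 - 2)) = -3*(0 + 1/1) = -3*(0 + 1) = -3*1 = -3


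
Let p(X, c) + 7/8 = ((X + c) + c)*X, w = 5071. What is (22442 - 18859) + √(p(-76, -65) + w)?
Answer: 3583 + √331618/4 ≈ 3727.0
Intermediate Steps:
p(X, c) = -7/8 + X*(X + 2*c) (p(X, c) = -7/8 + ((X + c) + c)*X = -7/8 + (X + 2*c)*X = -7/8 + X*(X + 2*c))
(22442 - 18859) + √(p(-76, -65) + w) = (22442 - 18859) + √((-7/8 + (-76)² + 2*(-76)*(-65)) + 5071) = 3583 + √((-7/8 + 5776 + 9880) + 5071) = 3583 + √(125241/8 + 5071) = 3583 + √(165809/8) = 3583 + √331618/4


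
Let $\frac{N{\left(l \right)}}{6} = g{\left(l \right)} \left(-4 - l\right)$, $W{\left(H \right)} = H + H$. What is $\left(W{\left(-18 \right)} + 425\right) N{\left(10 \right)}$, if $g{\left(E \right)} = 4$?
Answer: $-130704$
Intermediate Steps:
$W{\left(H \right)} = 2 H$
$N{\left(l \right)} = -96 - 24 l$ ($N{\left(l \right)} = 6 \cdot 4 \left(-4 - l\right) = 6 \left(-16 - 4 l\right) = -96 - 24 l$)
$\left(W{\left(-18 \right)} + 425\right) N{\left(10 \right)} = \left(2 \left(-18\right) + 425\right) \left(-96 - 240\right) = \left(-36 + 425\right) \left(-96 - 240\right) = 389 \left(-336\right) = -130704$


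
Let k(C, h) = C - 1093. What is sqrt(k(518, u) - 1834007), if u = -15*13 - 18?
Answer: I*sqrt(1834582) ≈ 1354.5*I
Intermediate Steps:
u = -213 (u = -195 - 18 = -213)
k(C, h) = -1093 + C
sqrt(k(518, u) - 1834007) = sqrt((-1093 + 518) - 1834007) = sqrt(-575 - 1834007) = sqrt(-1834582) = I*sqrt(1834582)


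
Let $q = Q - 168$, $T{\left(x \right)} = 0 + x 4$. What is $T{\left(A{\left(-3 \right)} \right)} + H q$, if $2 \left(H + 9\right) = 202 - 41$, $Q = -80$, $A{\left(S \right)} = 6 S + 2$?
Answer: $-17796$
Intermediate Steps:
$A{\left(S \right)} = 2 + 6 S$
$T{\left(x \right)} = 4 x$ ($T{\left(x \right)} = 0 + 4 x = 4 x$)
$H = \frac{143}{2}$ ($H = -9 + \frac{202 - 41}{2} = -9 + \frac{1}{2} \cdot 161 = -9 + \frac{161}{2} = \frac{143}{2} \approx 71.5$)
$q = -248$ ($q = -80 - 168 = -248$)
$T{\left(A{\left(-3 \right)} \right)} + H q = 4 \left(2 + 6 \left(-3\right)\right) + \frac{143}{2} \left(-248\right) = 4 \left(2 - 18\right) - 17732 = 4 \left(-16\right) - 17732 = -64 - 17732 = -17796$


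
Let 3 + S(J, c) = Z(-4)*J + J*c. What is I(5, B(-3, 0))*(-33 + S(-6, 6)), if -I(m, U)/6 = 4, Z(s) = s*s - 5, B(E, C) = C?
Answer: 3312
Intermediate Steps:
Z(s) = -5 + s**2 (Z(s) = s**2 - 5 = -5 + s**2)
I(m, U) = -24 (I(m, U) = -6*4 = -24)
S(J, c) = -3 + 11*J + J*c (S(J, c) = -3 + ((-5 + (-4)**2)*J + J*c) = -3 + ((-5 + 16)*J + J*c) = -3 + (11*J + J*c) = -3 + 11*J + J*c)
I(5, B(-3, 0))*(-33 + S(-6, 6)) = -24*(-33 + (-3 + 11*(-6) - 6*6)) = -24*(-33 + (-3 - 66 - 36)) = -24*(-33 - 105) = -24*(-138) = 3312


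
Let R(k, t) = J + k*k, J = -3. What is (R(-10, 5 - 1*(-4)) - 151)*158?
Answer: -8532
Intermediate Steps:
R(k, t) = -3 + k**2 (R(k, t) = -3 + k*k = -3 + k**2)
(R(-10, 5 - 1*(-4)) - 151)*158 = ((-3 + (-10)**2) - 151)*158 = ((-3 + 100) - 151)*158 = (97 - 151)*158 = -54*158 = -8532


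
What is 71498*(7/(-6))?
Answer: -250243/3 ≈ -83414.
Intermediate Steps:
71498*(7/(-6)) = 71498*(7*(-1/6)) = 71498*(-7/6) = -250243/3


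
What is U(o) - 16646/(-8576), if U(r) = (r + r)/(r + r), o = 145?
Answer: 12611/4288 ≈ 2.9410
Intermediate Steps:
U(r) = 1 (U(r) = (2*r)/((2*r)) = (2*r)*(1/(2*r)) = 1)
U(o) - 16646/(-8576) = 1 - 16646/(-8576) = 1 - 16646*(-1/8576) = 1 + 8323/4288 = 12611/4288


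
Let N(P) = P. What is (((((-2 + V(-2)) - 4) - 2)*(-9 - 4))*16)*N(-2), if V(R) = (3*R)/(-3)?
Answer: -2496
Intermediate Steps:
V(R) = -R (V(R) = (3*R)*(-⅓) = -R)
(((((-2 + V(-2)) - 4) - 2)*(-9 - 4))*16)*N(-2) = (((((-2 - 1*(-2)) - 4) - 2)*(-9 - 4))*16)*(-2) = (((((-2 + 2) - 4) - 2)*(-13))*16)*(-2) = ((((0 - 4) - 2)*(-13))*16)*(-2) = (((-4 - 2)*(-13))*16)*(-2) = (-6*(-13)*16)*(-2) = (78*16)*(-2) = 1248*(-2) = -2496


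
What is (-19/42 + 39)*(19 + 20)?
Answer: 21047/14 ≈ 1503.4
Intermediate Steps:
(-19/42 + 39)*(19 + 20) = (-19*1/42 + 39)*39 = (-19/42 + 39)*39 = (1619/42)*39 = 21047/14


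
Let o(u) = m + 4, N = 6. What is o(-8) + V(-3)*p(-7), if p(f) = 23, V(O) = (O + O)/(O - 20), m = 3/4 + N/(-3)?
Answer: 35/4 ≈ 8.7500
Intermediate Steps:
m = -5/4 (m = 3/4 + 6/(-3) = 3*(¼) + 6*(-⅓) = ¾ - 2 = -5/4 ≈ -1.2500)
V(O) = 2*O/(-20 + O) (V(O) = (2*O)/(-20 + O) = 2*O/(-20 + O))
o(u) = 11/4 (o(u) = -5/4 + 4 = 11/4)
o(-8) + V(-3)*p(-7) = 11/4 + (2*(-3)/(-20 - 3))*23 = 11/4 + (2*(-3)/(-23))*23 = 11/4 + (2*(-3)*(-1/23))*23 = 11/4 + (6/23)*23 = 11/4 + 6 = 35/4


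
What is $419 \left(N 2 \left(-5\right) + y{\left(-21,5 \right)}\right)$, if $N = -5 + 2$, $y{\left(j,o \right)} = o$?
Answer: $14665$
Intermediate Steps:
$N = -3$
$419 \left(N 2 \left(-5\right) + y{\left(-21,5 \right)}\right) = 419 \left(- 3 \cdot 2 \left(-5\right) + 5\right) = 419 \left(\left(-3\right) \left(-10\right) + 5\right) = 419 \left(30 + 5\right) = 419 \cdot 35 = 14665$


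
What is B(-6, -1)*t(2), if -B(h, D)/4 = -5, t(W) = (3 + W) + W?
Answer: 140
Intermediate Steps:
t(W) = 3 + 2*W
B(h, D) = 20 (B(h, D) = -4*(-5) = 20)
B(-6, -1)*t(2) = 20*(3 + 2*2) = 20*(3 + 4) = 20*7 = 140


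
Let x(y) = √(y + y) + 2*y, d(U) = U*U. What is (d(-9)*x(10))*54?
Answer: 87480 + 8748*√5 ≈ 1.0704e+5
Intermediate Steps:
d(U) = U²
x(y) = 2*y + √2*√y (x(y) = √(2*y) + 2*y = √2*√y + 2*y = 2*y + √2*√y)
(d(-9)*x(10))*54 = ((-9)²*(2*10 + √2*√10))*54 = (81*(20 + 2*√5))*54 = (1620 + 162*√5)*54 = 87480 + 8748*√5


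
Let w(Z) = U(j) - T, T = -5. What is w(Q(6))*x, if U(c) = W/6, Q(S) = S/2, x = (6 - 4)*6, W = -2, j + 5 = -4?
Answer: 56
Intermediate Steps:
j = -9 (j = -5 - 4 = -9)
x = 12 (x = 2*6 = 12)
Q(S) = S/2 (Q(S) = S*(1/2) = S/2)
U(c) = -1/3 (U(c) = -2/6 = -2*1/6 = -1/3)
w(Z) = 14/3 (w(Z) = -1/3 - 1*(-5) = -1/3 + 5 = 14/3)
w(Q(6))*x = (14/3)*12 = 56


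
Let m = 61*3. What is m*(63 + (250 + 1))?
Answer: 57462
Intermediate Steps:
m = 183
m*(63 + (250 + 1)) = 183*(63 + (250 + 1)) = 183*(63 + 251) = 183*314 = 57462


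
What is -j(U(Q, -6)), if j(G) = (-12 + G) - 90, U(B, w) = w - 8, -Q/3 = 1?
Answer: 116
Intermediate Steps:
Q = -3 (Q = -3*1 = -3)
U(B, w) = -8 + w
j(G) = -102 + G
-j(U(Q, -6)) = -(-102 + (-8 - 6)) = -(-102 - 14) = -1*(-116) = 116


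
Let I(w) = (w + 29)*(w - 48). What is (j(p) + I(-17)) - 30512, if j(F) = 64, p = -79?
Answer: -31228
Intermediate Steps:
I(w) = (-48 + w)*(29 + w) (I(w) = (29 + w)*(-48 + w) = (-48 + w)*(29 + w))
(j(p) + I(-17)) - 30512 = (64 + (-1392 + (-17)² - 19*(-17))) - 30512 = (64 + (-1392 + 289 + 323)) - 30512 = (64 - 780) - 30512 = -716 - 30512 = -31228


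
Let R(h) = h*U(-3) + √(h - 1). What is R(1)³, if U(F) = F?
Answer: -27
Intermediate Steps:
R(h) = √(-1 + h) - 3*h (R(h) = h*(-3) + √(h - 1) = -3*h + √(-1 + h) = √(-1 + h) - 3*h)
R(1)³ = (√(-1 + 1) - 3*1)³ = (√0 - 3)³ = (0 - 3)³ = (-3)³ = -27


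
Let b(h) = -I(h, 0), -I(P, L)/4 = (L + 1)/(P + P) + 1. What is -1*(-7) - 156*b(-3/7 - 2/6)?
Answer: -415/2 ≈ -207.50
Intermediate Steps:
I(P, L) = -4 - 2*(1 + L)/P (I(P, L) = -4*((L + 1)/(P + P) + 1) = -4*((1 + L)/((2*P)) + 1) = -4*((1 + L)*(1/(2*P)) + 1) = -4*((1 + L)/(2*P) + 1) = -4*(1 + (1 + L)/(2*P)) = -4 - 2*(1 + L)/P)
b(h) = -2*(-1 - 2*h)/h (b(h) = -2*(-1 - 1*0 - 2*h)/h = -2*(-1 + 0 - 2*h)/h = -2*(-1 - 2*h)/h)
-1*(-7) - 156*b(-3/7 - 2/6) = -1*(-7) - 156*(4 + 2/(-3/7 - 2/6)) = 7 - 156*(4 + 2/(-3*⅐ - 2*⅙)) = 7 - 156*(4 + 2/(-3/7 - ⅓)) = 7 - 156*(4 + 2/(-16/21)) = 7 - 156*(4 + 2*(-21/16)) = 7 - 156*(4 - 21/8) = 7 - 156*11/8 = 7 - 429/2 = -415/2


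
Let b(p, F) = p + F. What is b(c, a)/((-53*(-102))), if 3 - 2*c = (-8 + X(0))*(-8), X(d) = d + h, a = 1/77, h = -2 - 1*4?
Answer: -2797/277508 ≈ -0.010079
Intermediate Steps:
h = -6 (h = -2 - 4 = -6)
a = 1/77 ≈ 0.012987
X(d) = -6 + d (X(d) = d - 6 = -6 + d)
c = -109/2 (c = 3/2 - (-8 + (-6 + 0))*(-8)/2 = 3/2 - (-8 - 6)*(-8)/2 = 3/2 - (-7)*(-8) = 3/2 - 1/2*112 = 3/2 - 56 = -109/2 ≈ -54.500)
b(p, F) = F + p
b(c, a)/((-53*(-102))) = (1/77 - 109/2)/((-53*(-102))) = -8391/154/5406 = -8391/154*1/5406 = -2797/277508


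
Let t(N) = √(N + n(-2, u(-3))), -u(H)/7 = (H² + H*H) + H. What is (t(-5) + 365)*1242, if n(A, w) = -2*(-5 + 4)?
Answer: 453330 + 1242*I*√3 ≈ 4.5333e+5 + 2151.2*I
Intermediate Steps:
u(H) = -14*H² - 7*H (u(H) = -7*((H² + H*H) + H) = -7*((H² + H²) + H) = -7*(2*H² + H) = -7*(H + 2*H²) = -14*H² - 7*H)
n(A, w) = 2 (n(A, w) = -2*(-1) = 2)
t(N) = √(2 + N) (t(N) = √(N + 2) = √(2 + N))
(t(-5) + 365)*1242 = (√(2 - 5) + 365)*1242 = (√(-3) + 365)*1242 = (I*√3 + 365)*1242 = (365 + I*√3)*1242 = 453330 + 1242*I*√3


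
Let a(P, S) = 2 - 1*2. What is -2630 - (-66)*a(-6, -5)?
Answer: -2630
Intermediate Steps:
a(P, S) = 0 (a(P, S) = 2 - 2 = 0)
-2630 - (-66)*a(-6, -5) = -2630 - (-66)*0 = -2630 - 1*0 = -2630 + 0 = -2630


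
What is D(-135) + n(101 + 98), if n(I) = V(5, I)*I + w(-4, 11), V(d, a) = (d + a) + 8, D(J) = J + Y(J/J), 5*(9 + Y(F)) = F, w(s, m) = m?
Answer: 210276/5 ≈ 42055.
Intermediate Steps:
Y(F) = -9 + F/5
D(J) = -44/5 + J (D(J) = J + (-9 + (J/J)/5) = J + (-9 + (⅕)*1) = J + (-9 + ⅕) = J - 44/5 = -44/5 + J)
V(d, a) = 8 + a + d (V(d, a) = (a + d) + 8 = 8 + a + d)
n(I) = 11 + I*(13 + I) (n(I) = (8 + I + 5)*I + 11 = (13 + I)*I + 11 = I*(13 + I) + 11 = 11 + I*(13 + I))
D(-135) + n(101 + 98) = (-44/5 - 135) + (11 + (101 + 98)*(13 + (101 + 98))) = -719/5 + (11 + 199*(13 + 199)) = -719/5 + (11 + 199*212) = -719/5 + (11 + 42188) = -719/5 + 42199 = 210276/5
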